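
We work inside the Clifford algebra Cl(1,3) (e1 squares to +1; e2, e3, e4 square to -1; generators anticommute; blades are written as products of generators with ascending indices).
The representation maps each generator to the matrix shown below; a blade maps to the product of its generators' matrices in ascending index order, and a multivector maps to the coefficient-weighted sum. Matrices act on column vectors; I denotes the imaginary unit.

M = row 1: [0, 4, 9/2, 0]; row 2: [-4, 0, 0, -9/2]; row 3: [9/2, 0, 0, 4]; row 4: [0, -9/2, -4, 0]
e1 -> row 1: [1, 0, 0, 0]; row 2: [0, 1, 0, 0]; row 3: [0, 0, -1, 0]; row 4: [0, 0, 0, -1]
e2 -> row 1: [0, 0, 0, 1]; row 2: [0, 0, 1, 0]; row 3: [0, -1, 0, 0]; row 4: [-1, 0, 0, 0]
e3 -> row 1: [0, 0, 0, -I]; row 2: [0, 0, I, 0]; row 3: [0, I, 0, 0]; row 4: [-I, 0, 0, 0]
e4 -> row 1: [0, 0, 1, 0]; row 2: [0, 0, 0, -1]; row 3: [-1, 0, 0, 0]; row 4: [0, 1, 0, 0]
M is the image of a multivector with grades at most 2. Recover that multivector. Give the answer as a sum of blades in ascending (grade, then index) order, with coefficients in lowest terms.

Method: the blade images are trace-orthogonal — tr(rho(e_A) rho(e_B)^-1) = 4 if A = B and 0 otherwise — and rho(e_A)^-1 = (e_A)^2 * rho(e_A) with (e_A)^2 = +1 or -1, so the coefficient of e_A in the preimage is (e_A)^2 * tr(M rho(e_A))/4.
Nonzero projections over blades of grade <= 2: e1 e4: (e1 e4)^2 = +1, tr(M rho(e1 e4)) = 18, coefficient 9/2; e2 e4: (e2 e4)^2 = -1, tr(M rho(e2 e4)) = -16, coefficient 4. Every other blade of grade <= 2 projects to 0.
Answer: 9/2*e1 e4 + 4*e2 e4


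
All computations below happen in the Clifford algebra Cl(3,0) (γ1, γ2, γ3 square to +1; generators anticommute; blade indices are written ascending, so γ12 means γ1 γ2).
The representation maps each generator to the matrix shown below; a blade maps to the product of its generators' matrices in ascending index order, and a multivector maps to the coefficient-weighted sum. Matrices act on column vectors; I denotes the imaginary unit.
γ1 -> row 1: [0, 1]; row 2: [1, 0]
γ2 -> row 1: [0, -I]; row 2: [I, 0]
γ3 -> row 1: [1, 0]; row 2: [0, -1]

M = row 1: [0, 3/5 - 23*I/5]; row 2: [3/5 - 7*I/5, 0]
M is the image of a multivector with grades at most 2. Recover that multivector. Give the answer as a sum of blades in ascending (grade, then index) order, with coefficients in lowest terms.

Method: 1, rho(γ1), rho(γ2), rho(γ3) form a trace-orthogonal basis of the 2x2 complex matrices (tr(X Y) = 2 if X = Y, else 0), so M = m0*1 + m1*rho(γ1) + m2*rho(γ2) + m3*rho(γ3) with m0 = tr(M)/2 = 0, m1 = tr(M rho(γ1))/2 = 3/5 - 3*I, m2 = tr(M rho(γ2))/2 = 8/5, m3 = tr(M rho(γ3))/2 = 0.
Multiplying table entries, the bivector images are rho(γ12) = I*rho(γ3), rho(γ13) = -I*rho(γ2), rho(γ23) = I*rho(γ1); with real blade coefficients the real parts of m0..m3 are the coefficients of 1, γ1, γ2, γ3 and the imaginary parts give the bivectors (γ23: Im m1, γ13: -Im m2, γ12: Im m3).
Answer: 3/5*γ1 + 8/5*γ2 - 3*γ23


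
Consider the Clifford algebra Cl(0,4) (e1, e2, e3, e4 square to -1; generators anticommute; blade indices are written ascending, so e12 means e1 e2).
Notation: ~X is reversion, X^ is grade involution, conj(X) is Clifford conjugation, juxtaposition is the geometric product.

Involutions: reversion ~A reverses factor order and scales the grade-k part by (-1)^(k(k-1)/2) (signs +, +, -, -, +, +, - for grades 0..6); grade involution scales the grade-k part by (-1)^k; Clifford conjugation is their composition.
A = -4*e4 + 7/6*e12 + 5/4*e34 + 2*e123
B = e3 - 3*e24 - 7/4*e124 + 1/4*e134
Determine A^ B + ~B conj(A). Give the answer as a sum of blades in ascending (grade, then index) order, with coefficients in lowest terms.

first term: -5/16*e1 - 12*e2 + 79/24*e4 + 9*e12 - e13 + 7/2*e14 + 15/4*e23 - 1/2*e24 - 15/2*e34 + 161/48*e123 + 6*e134 + 7/24*e234
second term: -5/16*e1 - 12*e2 + 79/24*e4 - 9*e12 + e13 - 7/2*e14 - 15/4*e23 + 1/2*e24 + 15/2*e34 - 161/48*e123 - 6*e134 - 7/24*e234
Answer: -5/8*e1 - 24*e2 + 79/12*e4


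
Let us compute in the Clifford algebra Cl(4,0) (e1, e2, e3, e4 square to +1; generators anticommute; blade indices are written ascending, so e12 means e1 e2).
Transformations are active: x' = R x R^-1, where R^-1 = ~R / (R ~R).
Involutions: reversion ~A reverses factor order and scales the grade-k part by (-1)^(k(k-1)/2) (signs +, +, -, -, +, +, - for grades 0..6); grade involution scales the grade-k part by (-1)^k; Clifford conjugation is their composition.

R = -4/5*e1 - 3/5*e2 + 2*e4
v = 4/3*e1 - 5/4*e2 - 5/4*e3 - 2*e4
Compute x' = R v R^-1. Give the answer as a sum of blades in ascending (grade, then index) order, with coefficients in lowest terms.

~R = -4/5*e1 - 3/5*e2 + 2*e4, and R ~R = 5, so R^-1 = ~R / (5).
R v = -259/60 + 9/5*e12 + e13 - 16/15*e14 + 3/4*e23 + 37/10*e24 + 5/2*e34
Answer: 6/125*e1 + 1143/500*e2 + 5/4*e3 - 109/75*e4


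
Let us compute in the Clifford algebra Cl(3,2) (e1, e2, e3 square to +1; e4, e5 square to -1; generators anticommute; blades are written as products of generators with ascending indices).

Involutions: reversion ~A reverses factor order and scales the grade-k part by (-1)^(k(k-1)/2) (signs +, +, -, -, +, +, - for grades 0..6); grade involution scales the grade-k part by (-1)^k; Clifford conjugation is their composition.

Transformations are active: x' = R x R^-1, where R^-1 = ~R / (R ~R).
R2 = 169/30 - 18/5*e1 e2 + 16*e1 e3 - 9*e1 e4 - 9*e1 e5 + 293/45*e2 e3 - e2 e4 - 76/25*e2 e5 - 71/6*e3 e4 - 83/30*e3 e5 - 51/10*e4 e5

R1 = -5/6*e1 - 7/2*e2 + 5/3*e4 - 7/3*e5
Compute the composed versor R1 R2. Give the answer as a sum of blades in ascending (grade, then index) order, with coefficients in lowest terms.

Distribute over the terms of R1 (each basis-blade product reordered to ascending indices, repeated generators contracted through their squares):
(-5/6*e1) R2 = -169/36*e1 + 3*e2 - 40/3*e3 + 15/2*e4 + 15/2*e5 - 293/54*e1 e2 e3 + 5/6*e1 e2 e4 + 38/15*e1 e2 e5 + 355/36*e1 e3 e4 + 83/36*e1 e3 e5 + 17/4*e1 e4 e5
(-7/2*e2) R2 = -63/5*e1 - 1183/60*e2 - 2051/90*e3 + 7/2*e4 + 266/25*e5 + 56*e1 e2 e3 - 63/2*e1 e2 e4 - 63/2*e1 e2 e5 + 497/12*e2 e3 e4 + 581/60*e2 e3 e5 + 357/20*e2 e4 e5
(5/3*e4) R2 = -15*e1 - 5/3*e2 - 355/18*e3 + 169/18*e4 + 17/2*e5 - 6*e1 e2 e4 + 80/3*e1 e3 e4 + 15*e1 e4 e5 + 293/27*e2 e3 e4 + 76/15*e2 e4 e5 + 83/18*e3 e4 e5
(-7/3*e5) R2 = 21*e1 + 532/75*e2 + 581/90*e3 + 119/10*e4 - 1183/90*e5 + 42/5*e1 e2 e5 - 112/3*e1 e3 e5 + 21*e1 e4 e5 - 2051/135*e2 e3 e5 + 7/3*e2 e4 e5 + 497/18*e3 e4 e5
Summing the partial products and collecting blades:
Answer: -2033/180*e1 - 1129/100*e2 - 889/18*e3 + 1453/45*e4 + 6073/450*e5 + 2731/54*e1 e2 e3 - 110/3*e1 e2 e4 - 617/30*e1 e2 e5 + 1315/36*e1 e3 e4 - 1261/36*e1 e3 e5 + 161/4*e1 e4 e5 + 5645/108*e2 e3 e4 - 595/108*e2 e3 e5 + 101/4*e2 e4 e5 + 290/9*e3 e4 e5


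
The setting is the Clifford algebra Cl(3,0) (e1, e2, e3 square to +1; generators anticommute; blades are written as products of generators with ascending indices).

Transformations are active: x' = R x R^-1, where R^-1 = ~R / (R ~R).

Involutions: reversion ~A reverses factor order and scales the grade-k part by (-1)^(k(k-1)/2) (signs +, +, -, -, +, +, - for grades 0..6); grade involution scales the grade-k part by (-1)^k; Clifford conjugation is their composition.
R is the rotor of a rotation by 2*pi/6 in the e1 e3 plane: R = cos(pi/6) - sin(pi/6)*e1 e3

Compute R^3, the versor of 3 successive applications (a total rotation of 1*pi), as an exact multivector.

Half-angle bookkeeping: 3 applications in e1 e3 add up to rotor phase 3*pi/6 = pi/2, so R^3 = cos(pi/2) - sin(pi/2)*e1 e3.
cos(pi/2) = 0 and sin(pi/2) = 1, so R^3 = -e1 e3. The net rotation is 1*pi; the rotor keeps the half-angle phase exactly.
Answer: -e1 e3


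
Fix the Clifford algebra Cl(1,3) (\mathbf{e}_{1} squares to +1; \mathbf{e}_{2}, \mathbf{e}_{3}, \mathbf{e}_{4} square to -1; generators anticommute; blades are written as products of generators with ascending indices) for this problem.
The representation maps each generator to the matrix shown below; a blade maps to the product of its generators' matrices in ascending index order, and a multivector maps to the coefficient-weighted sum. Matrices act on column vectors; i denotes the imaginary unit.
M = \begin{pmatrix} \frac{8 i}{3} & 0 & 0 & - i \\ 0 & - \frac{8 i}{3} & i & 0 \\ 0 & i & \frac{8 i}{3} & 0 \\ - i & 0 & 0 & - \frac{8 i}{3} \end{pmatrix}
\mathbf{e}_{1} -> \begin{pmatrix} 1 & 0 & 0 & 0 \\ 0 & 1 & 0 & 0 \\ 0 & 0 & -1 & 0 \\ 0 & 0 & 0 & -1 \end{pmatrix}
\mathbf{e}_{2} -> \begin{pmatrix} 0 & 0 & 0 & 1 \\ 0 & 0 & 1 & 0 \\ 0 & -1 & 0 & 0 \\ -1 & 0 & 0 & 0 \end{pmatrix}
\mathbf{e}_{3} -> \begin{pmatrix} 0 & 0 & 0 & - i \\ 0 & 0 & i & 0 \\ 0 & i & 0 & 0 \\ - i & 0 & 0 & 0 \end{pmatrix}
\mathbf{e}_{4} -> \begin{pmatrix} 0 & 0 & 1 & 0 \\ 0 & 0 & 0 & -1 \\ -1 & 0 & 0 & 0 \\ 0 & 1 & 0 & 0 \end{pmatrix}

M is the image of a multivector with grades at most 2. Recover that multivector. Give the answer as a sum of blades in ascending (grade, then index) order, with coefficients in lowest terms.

Method: the blade images are trace-orthogonal — tr(rho(e_A) rho(e_B)^-1) = 4 if A = B and 0 otherwise — and rho(e_A)^-1 = (e_A)^2 * rho(e_A) with (e_A)^2 = +1 or -1, so the coefficient of e_A in the preimage is (e_A)^2 * tr(M rho(e_A))/4.
Nonzero projections over blades of grade <= 2: e_{3}: (e_{3})^2 = -1, tr(M rho(e_{3})) = -4, coefficient 1; e_{2} e_{3}: (e_{2} e_{3})^2 = -1, tr(M rho(e_{2} e_{3})) = \frac{32}{3}, coefficient -\frac{8}{3}. Every other blade of grade <= 2 projects to 0.
Answer: e_{3} - \frac{8}{3} e_{2} e_{3}


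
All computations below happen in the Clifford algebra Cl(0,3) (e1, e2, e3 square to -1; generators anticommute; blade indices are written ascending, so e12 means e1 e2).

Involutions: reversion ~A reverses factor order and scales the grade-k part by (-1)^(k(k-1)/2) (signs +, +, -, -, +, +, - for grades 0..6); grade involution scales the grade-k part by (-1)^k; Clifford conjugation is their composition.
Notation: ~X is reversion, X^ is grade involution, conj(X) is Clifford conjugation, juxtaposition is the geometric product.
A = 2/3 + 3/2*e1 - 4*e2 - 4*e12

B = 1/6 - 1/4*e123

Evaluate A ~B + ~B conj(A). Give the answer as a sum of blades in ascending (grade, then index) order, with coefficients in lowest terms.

first term: 1/9 + 1/4*e1 - 2/3*e2 + e3 - 2/3*e12 - e13 - 3/8*e23 + 1/6*e123
second term: 1/9 - 1/4*e1 + 2/3*e2 - e3 + 2/3*e12 + e13 + 3/8*e23 + 1/6*e123
Answer: 2/9 + 1/3*e123


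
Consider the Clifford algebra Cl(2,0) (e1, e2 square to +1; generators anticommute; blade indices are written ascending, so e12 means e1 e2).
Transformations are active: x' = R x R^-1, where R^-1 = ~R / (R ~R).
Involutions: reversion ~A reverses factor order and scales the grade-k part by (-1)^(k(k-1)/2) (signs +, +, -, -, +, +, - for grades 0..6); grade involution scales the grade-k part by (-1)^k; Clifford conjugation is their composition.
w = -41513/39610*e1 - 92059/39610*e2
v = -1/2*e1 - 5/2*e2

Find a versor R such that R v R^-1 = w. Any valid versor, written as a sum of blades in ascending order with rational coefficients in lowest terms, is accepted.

Reasoning: v^2 = w^2 = 13/2 since conjugation preserves the quadratic form; R = v + w = -30659/19805*e1 - 95542/19805*e2 is then valid when invertible, keeping its own part and reversing (v - w)/2.
Answer: -30659/19805*e1 - 95542/19805*e2


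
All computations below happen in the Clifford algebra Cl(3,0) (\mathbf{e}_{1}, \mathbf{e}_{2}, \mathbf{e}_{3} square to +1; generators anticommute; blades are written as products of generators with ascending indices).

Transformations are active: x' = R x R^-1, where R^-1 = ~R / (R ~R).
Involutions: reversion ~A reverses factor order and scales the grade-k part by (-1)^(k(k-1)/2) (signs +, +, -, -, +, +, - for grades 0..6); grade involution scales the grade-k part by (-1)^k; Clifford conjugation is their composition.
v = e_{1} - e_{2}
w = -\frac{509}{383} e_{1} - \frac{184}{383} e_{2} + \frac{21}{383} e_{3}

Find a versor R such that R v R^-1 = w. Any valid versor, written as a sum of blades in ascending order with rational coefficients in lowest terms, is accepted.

Construction: equal norms (both 2) license R = v + w = -\frac{126}{383} e_{1} - \frac{567}{383} e_{2} + \frac{21}{383} e_{3} — nothing changes along that direction, while (v - w)/2 changes sign, so v maps onto w.
Answer: -\frac{126}{383} e_{1} - \frac{567}{383} e_{2} + \frac{21}{383} e_{3}


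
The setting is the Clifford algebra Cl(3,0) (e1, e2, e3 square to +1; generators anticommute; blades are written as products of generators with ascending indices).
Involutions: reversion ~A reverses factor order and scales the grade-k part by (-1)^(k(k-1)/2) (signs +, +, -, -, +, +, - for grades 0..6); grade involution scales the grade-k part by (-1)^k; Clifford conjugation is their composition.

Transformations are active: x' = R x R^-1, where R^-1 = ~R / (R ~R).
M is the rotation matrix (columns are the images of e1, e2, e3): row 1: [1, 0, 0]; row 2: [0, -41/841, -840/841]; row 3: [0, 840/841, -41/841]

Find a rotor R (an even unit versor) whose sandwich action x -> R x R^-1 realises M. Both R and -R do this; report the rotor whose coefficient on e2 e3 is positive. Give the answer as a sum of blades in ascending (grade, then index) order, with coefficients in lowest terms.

Method: write R = a + b12*e1 e2 + b13*e1 e3 + b23*e2 e3 with a^2 + b12^2 + b13^2 + b23^2 = 1 (so R^-1 = ~R). Expanding the columns R e_j ~R gives tr M = 4a^2 - 1 and, from the antisymmetric part, M21 - M12 = -4a*b12, M13 - M31 = 4a*b13, M32 - M23 = -4a*b23.
Here tr M = 759/841, so a^2 = (1 + tr M)/4 = 400/841 and a = ±20/29. Taking a = 20/29: M21 - M12 = 0, M13 - M31 = 0, M32 - M23 = 1680/841, giving b12 = 0, b13 = 0, b23 = -21/29, i.e. R = 20/29 - 21/29*e2 e3.
Its e2 e3 coefficient is negative, so report the other preimage -R.
Answer: -20/29 + 21/29*e2 e3. Uniqueness: Spin(3) -> SO(3) maps R and -R to the same rotation of trace 759/841; fixing the sign of the e2 e3 coefficient removes the ambiguity.


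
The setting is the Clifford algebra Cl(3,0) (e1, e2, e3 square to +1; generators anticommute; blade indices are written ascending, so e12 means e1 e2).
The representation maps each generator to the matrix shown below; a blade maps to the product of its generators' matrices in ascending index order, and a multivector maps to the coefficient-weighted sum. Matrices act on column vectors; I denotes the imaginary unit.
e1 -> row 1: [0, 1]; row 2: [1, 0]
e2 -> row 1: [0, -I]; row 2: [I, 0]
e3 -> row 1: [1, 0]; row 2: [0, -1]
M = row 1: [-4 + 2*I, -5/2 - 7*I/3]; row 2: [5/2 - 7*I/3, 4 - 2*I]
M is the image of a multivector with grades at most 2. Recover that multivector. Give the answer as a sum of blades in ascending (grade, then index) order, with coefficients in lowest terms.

Method: 1, rho(e1), rho(e2), rho(e3) form a trace-orthogonal basis of the 2x2 complex matrices (tr(X Y) = 2 if X = Y, else 0), so M = m0*1 + m1*rho(e1) + m2*rho(e2) + m3*rho(e3) with m0 = tr(M)/2 = 0, m1 = tr(M rho(e1))/2 = -7*I/3, m2 = tr(M rho(e2))/2 = -5*I/2, m3 = tr(M rho(e3))/2 = -4 + 2*I.
Multiplying table entries, the bivector images are rho(e12) = I*rho(e3), rho(e13) = -I*rho(e2), rho(e23) = I*rho(e1); with real blade coefficients the real parts of m0..m3 are the coefficients of 1, e1, e2, e3 and the imaginary parts give the bivectors (e23: Im m1, e13: -Im m2, e12: Im m3).
Answer: -4*e3 + 2*e12 + 5/2*e13 - 7/3*e23


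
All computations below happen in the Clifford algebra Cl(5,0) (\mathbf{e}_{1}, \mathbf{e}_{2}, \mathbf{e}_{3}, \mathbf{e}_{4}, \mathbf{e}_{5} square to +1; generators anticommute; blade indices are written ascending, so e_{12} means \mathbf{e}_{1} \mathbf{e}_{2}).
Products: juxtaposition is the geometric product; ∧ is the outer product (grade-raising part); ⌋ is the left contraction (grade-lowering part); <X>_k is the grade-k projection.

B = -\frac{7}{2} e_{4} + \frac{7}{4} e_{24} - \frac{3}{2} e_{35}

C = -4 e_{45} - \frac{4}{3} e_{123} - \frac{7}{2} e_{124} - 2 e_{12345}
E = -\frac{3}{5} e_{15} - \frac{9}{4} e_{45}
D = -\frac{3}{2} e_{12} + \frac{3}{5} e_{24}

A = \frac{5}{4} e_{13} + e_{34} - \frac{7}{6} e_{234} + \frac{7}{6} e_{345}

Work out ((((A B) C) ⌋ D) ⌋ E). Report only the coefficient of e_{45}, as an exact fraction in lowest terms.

step 1: -\frac{133}{24} e_{3} - \frac{7}{4} e_{4} - \frac{15}{8} e_{15} + \frac{35}{6} e_{23} + \frac{49}{12} e_{35} + \frac{3}{2} e_{45} - \frac{35}{8} e_{134} + \frac{49}{24} e_{235} - \frac{7}{4} e_{245} - \frac{35}{16} e_{1234}
step 2: 6 + \frac{70}{9} e_{1} - 7 e_{2} - \frac{245}{32} e_{3} + \frac{35}{12} e_{4} + \frac{91}{8} e_{5} + \frac{973}{72} e_{12} + \frac{7}{2} e_{13} - \frac{41}{12} e_{14} + \frac{245}{72} e_{15} + \frac{245}{16} e_{23} - \frac{35}{6} e_{24} - \frac{35}{4} e_{25} + \frac{49}{3} e_{34} + 3 e_{123} - \frac{49}{6} e_{124} + \frac{385}{36} e_{125} + \frac{245}{12} e_{134} + \frac{35}{2} e_{135} + \frac{35}{3} e_{145} + \frac{143}{12} e_{234} - \frac{5}{2} e_{235} - \frac{105}{16} e_{245} + \frac{133}{6} e_{345} + \frac{273}{16} e_{1234} + \frac{21}{4} e_{1235} + \frac{133}{12} e_{1245} - \frac{455}{48} e_{1345} - \frac{70}{3} e_{2345} + \frac{295}{24} e_{12345}
step 3: \frac{1141}{48} - \frac{21}{2} e_{1} - \frac{161}{12} e_{2} - \frac{21}{5} e_{4} - 9 e_{12} + \frac{18}{5} e_{24}
step 4: \frac{63}{4} e_{5} - \frac{1141}{80} e_{15} - \frac{3423}{64} e_{45}
Answer: -\frac{3423}{64}


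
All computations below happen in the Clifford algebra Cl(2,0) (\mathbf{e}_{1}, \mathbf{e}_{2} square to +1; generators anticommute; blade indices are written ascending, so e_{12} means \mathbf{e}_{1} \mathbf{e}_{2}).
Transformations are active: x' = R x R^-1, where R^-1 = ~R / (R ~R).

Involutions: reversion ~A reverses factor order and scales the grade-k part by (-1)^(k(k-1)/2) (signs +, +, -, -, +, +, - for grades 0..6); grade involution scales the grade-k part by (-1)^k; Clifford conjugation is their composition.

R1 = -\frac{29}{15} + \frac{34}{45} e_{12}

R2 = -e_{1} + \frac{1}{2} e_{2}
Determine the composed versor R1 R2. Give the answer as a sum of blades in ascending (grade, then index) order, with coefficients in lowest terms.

Distribute over the terms of R1 (each basis-blade product reordered to ascending indices, repeated generators contracted through their squares):
(-\frac{29}{15}) R2 = \frac{29}{15} e_{1} - \frac{29}{30} e_{2}
(\frac{34}{45} e_{12}) R2 = \frac{17}{45} e_{1} + \frac{34}{45} e_{2}
Summing the partial products and collecting blades:
Answer: \frac{104}{45} e_{1} - \frac{19}{90} e_{2}


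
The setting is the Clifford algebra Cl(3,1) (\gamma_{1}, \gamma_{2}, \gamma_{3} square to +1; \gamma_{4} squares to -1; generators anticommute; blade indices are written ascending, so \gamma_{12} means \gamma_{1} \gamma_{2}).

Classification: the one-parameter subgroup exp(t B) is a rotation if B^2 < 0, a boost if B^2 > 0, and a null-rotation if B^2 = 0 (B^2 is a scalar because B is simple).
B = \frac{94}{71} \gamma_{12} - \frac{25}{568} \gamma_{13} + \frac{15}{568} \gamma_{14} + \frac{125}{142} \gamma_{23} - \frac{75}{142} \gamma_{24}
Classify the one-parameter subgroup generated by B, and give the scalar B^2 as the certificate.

B^2 term by term: the squares give (\frac{94}{71})^2*(\gamma_{12})^2 + (-\frac{25}{568})^2*(\gamma_{13})^2 + (\frac{15}{568})^2*(\gamma_{14})^2 + (\frac{125}{142})^2*(\gamma_{23})^2 + (-\frac{75}{142})^2*(\gamma_{24})^2 = \frac{8836}{5041}*(-1) + \frac{625}{322624}*(-1) + \frac{225}{322624}*(+1) + \frac{15625}{20164}*(-1) + \frac{5625}{20164}*(+1) = -\frac{9}{4} (each basis 2-blade squares to minus the product of its generators' squares); cross terms between blades sharing an index anticommute and cancel; the commuting (index-disjoint) pairs give grade-4 terms 2*c*c'*(blade product), which cancel blade by blade — \gamma_{1234}: -\frac{1875}{40328} + \frac{1875}{40328} = 0 — confirming B is simple. So B^2 = -\frac{9}{4}.
Answer: rotation, certificate B^2 = -\frac{9}{4}. Because -\frac{9}{4} is invariant under every versor sandwich, the classification follows from its sign alone.


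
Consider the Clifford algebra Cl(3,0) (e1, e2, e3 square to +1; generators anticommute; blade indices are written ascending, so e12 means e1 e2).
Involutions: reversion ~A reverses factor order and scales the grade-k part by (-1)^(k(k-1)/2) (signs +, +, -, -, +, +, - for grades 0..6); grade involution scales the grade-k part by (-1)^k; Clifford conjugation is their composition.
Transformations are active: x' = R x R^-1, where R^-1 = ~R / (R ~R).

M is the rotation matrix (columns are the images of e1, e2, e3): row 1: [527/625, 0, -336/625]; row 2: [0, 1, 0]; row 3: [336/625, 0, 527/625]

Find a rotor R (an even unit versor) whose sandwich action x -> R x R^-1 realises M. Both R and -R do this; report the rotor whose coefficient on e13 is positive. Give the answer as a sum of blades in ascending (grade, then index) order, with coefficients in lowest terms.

Method: write R = a + b12*e12 + b13*e13 + b23*e23 with a^2 + b12^2 + b13^2 + b23^2 = 1 (so R^-1 = ~R). Expanding the columns R e_j ~R gives tr M = 4a^2 - 1 and, from the antisymmetric part, M21 - M12 = -4a*b12, M13 - M31 = 4a*b13, M32 - M23 = -4a*b23.
Here tr M = 1679/625, so a^2 = (1 + tr M)/4 = 576/625 and a = ±24/25. Taking a = 24/25: M21 - M12 = 0, M13 - M31 = -672/625, M32 - M23 = 0, giving b12 = 0, b13 = -7/25, b23 = 0, i.e. R = 24/25 - 7/25*e13.
Its e13 coefficient is negative, so report the other preimage -R.
Answer: -24/25 + 7/25*e13. Note: both R and -R realise this M (trace 1679/625); the covering map identifies them, and the e13-coefficient sign is the tie-breaker.


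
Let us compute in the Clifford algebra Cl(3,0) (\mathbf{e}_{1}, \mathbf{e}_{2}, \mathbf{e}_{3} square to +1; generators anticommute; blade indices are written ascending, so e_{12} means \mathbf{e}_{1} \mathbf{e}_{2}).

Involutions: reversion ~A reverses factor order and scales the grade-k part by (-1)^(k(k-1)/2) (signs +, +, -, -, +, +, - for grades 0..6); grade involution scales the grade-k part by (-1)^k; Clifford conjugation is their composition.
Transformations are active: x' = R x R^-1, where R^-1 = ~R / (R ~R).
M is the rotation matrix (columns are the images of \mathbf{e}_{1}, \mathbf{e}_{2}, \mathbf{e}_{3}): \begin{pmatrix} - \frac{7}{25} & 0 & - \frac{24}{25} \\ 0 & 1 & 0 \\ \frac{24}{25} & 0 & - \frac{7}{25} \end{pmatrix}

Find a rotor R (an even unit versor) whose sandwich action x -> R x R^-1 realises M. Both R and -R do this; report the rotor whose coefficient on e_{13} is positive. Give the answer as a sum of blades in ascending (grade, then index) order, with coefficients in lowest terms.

Method: write R = a + b12*e_{12} + b13*e_{13} + b23*e_{23} with a^2 + b12^2 + b13^2 + b23^2 = 1 (so R^-1 = ~R). Expanding the columns R e_j ~R gives tr M = 4a^2 - 1 and, from the antisymmetric part, M21 - M12 = -4a*b12, M13 - M31 = 4a*b13, M32 - M23 = -4a*b23.
Here tr M = \frac{11}{25}, so a^2 = (1 + tr M)/4 = \frac{9}{25} and a = ±\frac{3}{5}. Taking a = \frac{3}{5}: M21 - M12 = 0, M13 - M31 = -\frac{48}{25}, M32 - M23 = 0, giving b12 = 0, b13 = -\frac{4}{5}, b23 = 0, i.e. R = \frac{3}{5} - \frac{4}{5} e_{13}.
Its e_{13} coefficient is negative, so report the other preimage -R.
Answer: -\frac{3}{5} + \frac{4}{5} e_{13}. Why the constraint matters: R and -R act identically through the sandwich — M has trace \frac{11}{25} either way — so only the sign condition on e_{13} picks one of the two preimages.


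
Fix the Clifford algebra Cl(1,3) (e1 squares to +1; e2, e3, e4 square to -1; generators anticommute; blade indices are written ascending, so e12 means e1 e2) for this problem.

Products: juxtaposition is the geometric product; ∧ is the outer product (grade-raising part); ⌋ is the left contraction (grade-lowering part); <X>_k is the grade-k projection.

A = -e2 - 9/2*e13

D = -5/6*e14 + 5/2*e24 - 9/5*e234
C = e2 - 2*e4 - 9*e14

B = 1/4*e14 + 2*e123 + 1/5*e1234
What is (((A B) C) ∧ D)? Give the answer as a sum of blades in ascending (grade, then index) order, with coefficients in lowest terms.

step 1: 9*e2 - 2*e13 + 9/10*e24 + 9/8*e34 + 1/4*e124 - 1/5*e134
step 2: -9 + 81/20*e2 + 9/20*e3 + 9/10*e4 + 43/5*e12 + 389/40*e13 + 1/4*e14 - 18*e24 - 18*e34 + 2*e123 + 81*e124 + 4*e134 + 9/8*e234 - 1/5*e1234
step 3: 15/2*e14 - 45/2*e24 + 27/8*e124 + 3/8*e134 + 603/40*e234 - 389/16*e1234
Answer: 15/2*e14 - 45/2*e24 + 27/8*e124 + 3/8*e134 + 603/40*e234 - 389/16*e1234


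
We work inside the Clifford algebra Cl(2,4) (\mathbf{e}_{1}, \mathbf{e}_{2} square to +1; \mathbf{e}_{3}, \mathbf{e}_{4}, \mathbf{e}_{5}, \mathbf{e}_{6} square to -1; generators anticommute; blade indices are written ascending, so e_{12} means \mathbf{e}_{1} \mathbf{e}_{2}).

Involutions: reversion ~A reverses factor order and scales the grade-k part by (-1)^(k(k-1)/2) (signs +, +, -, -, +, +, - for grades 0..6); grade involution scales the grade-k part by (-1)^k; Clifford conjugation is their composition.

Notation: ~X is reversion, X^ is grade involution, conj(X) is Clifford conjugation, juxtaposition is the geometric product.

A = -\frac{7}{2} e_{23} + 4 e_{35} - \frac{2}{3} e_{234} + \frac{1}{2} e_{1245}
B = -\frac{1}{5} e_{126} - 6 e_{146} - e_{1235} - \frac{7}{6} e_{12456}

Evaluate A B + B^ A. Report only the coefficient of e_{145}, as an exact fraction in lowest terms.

first term: -\frac{7}{12} e_{6} + 4 e_{12} + \frac{7}{2} e_{15} - \frac{1}{2} e_{34} - \frac{7}{10} e_{136} - \frac{2}{3} e_{145} + 3 e_{256} + \frac{1}{10} e_{456} + 4 e_{1236} - \frac{2}{15} e_{1346} + \frac{7}{9} e_{1356} + \frac{49}{3} e_{12346} - \frac{4}{5} e_{12356} + \frac{239}{12} e_{13456}
second term: \frac{7}{12} e_{6} + 4 e_{12} + \frac{7}{2} e_{15} + \frac{1}{2} e_{34} - \frac{7}{10} e_{136} - \frac{2}{3} e_{145} - 3 e_{256} - \frac{1}{10} e_{456} - 4 e_{1236} + \frac{2}{15} e_{1346} + \frac{7}{9} e_{1356} - \frac{77}{3} e_{12346} + \frac{4}{5} e_{12356} - \frac{337}{12} e_{13456}
Answer: -\frac{4}{3}


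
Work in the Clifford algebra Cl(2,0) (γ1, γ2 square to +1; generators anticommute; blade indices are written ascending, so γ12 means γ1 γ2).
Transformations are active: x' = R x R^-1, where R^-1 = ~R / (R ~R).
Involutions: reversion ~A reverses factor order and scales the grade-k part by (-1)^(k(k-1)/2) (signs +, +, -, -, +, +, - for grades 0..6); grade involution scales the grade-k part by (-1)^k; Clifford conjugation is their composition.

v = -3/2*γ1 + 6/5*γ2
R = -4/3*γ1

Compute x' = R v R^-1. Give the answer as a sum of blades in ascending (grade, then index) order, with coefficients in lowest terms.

~R = -4/3*γ1, and R ~R = 16/9, so R^-1 = ~R / (16/9).
R v = 2 - 8/5*γ12
Answer: -3/2*γ1 - 6/5*γ2


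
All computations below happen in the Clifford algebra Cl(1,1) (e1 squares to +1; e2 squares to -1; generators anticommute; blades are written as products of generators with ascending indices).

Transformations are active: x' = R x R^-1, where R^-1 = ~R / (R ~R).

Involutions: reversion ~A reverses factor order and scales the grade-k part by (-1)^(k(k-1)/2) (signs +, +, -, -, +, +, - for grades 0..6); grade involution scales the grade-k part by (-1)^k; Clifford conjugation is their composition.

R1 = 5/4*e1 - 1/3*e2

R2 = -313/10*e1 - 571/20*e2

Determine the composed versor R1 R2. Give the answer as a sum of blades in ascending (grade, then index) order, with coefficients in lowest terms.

Distribute over the terms of R1 (each basis-blade product reordered to ascending indices, repeated generators contracted through their squares):
(5/4*e1) R2 = -313/8 - 571/16*e1 e2
(-1/3*e2) R2 = -571/60 - 313/30*e1 e2
Summing the partial products and collecting blades:
Answer: -5837/120 - 11069/240*e1 e2


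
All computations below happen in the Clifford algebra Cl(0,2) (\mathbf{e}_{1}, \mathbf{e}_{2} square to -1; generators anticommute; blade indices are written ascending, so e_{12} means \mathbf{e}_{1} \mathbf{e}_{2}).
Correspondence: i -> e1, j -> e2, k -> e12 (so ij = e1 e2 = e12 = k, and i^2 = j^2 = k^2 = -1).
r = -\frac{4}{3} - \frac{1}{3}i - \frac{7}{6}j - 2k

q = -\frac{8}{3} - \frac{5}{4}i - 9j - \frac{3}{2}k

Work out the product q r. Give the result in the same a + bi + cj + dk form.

In blades: q = -\frac{8}{3} - \frac{5}{4} e_{1} - 9 e_{2} - \frac{3}{2} e_{12}, r = -\frac{4}{3} - \frac{1}{3} e_{1} - \frac{7}{6} e_{2} - 2 e_{12}.
Distribute q over r term by term (generator squares from the signature, products reordered to ascending indices): (-\frac{8}{3})*r = \frac{32}{9} + \frac{8}{9} e_{1} + \frac{28}{9} e_{2} + \frac{16}{3} e_{12}; (-\frac{5}{4} e_{1})*r = -\frac{5}{12} + \frac{5}{3} e_{1} - \frac{5}{2} e_{2} + \frac{35}{24} e_{12}; (-9 e_{2})*r = -\frac{21}{2} + 18 e_{1} + 12 e_{2} - 3 e_{12}; (-\frac{3}{2} e_{12})*r = -3 - \frac{7}{4} e_{1} + \frac{1}{2} e_{2} + 2 e_{12}.
Sum: -\frac{373}{36} + \frac{677}{36} e_{1} + \frac{118}{9} e_{2} + \frac{139}{24} e_{12}; translating back through the correspondence:
Answer: -\frac{373}{36} + \frac{677}{36}i + \frac{118}{9}j + \frac{139}{24}k


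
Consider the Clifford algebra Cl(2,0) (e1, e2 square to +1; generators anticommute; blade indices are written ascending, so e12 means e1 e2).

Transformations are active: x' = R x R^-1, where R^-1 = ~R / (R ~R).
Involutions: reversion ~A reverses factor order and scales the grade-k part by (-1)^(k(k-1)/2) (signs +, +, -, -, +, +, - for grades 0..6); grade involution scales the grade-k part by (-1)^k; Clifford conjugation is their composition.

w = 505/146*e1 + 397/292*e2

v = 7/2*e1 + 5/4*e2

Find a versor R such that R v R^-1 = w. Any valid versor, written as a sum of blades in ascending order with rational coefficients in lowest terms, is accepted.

Since q(v) = q(w) = 221/16, the sum R = v + w = 508/73*e1 + 381/146*e2 does the job whenever invertible.
Answer: 508/73*e1 + 381/146*e2


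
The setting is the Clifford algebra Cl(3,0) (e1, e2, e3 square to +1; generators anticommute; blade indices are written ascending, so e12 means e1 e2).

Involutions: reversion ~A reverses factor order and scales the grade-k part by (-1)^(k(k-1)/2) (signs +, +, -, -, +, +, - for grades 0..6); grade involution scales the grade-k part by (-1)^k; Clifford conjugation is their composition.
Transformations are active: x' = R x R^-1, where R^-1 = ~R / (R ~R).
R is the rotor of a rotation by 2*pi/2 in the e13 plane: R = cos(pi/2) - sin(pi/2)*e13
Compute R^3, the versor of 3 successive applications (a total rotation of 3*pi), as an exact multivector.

The rotor phase is half the rotation angle and phases add under composition, so 3 steps in the e13 plane accumulate phase 3*(pi/2) = 3*pi/2: R^3 = cos(3*pi/2) - sin(3*pi/2)*e13.
cos(3*pi/2) = 0 and sin(3*pi/2) = -1, so R^3 = e13. The net rotation is 1*pi (after discarding 1 full turn, each of which contributes a factor -1 to the rotor); the rotor keeps the half-angle phase exactly.
Answer: e13


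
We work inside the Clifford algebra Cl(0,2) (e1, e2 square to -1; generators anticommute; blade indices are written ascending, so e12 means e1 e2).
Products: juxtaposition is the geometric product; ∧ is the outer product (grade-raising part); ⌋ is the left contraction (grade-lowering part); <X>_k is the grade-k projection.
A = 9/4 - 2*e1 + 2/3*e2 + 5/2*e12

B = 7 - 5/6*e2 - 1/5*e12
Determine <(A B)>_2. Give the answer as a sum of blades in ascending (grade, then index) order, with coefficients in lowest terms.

step 1: 605/36 - 241/20*e1 + 287/120*e2 + 1123/60*e12
step 2: 1123/60*e12
Answer: 1123/60*e12


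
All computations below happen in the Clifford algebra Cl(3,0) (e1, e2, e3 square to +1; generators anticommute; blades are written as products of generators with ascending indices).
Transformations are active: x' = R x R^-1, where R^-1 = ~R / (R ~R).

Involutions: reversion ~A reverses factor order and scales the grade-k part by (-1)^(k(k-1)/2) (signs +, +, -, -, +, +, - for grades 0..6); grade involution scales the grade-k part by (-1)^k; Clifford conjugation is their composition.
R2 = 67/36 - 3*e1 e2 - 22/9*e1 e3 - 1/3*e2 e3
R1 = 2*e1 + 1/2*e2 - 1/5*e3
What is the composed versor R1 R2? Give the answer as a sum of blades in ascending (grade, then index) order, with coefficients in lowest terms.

Distribute over the terms of R1 (each basis-blade product reordered to ascending indices, repeated generators contracted through their squares):
(2*e1) R2 = 67/18*e1 - 6*e2 - 44/9*e3 - 2/3*e1 e2 e3
(1/2*e2) R2 = 3/2*e1 + 67/72*e2 - 1/6*e3 + 11/9*e1 e2 e3
(-1/5*e3) R2 = -22/45*e1 - 1/15*e2 - 67/180*e3 + 3/5*e1 e2 e3
Summing the partial products and collecting blades:
Answer: 71/15*e1 - 1849/360*e2 - 977/180*e3 + 52/45*e1 e2 e3


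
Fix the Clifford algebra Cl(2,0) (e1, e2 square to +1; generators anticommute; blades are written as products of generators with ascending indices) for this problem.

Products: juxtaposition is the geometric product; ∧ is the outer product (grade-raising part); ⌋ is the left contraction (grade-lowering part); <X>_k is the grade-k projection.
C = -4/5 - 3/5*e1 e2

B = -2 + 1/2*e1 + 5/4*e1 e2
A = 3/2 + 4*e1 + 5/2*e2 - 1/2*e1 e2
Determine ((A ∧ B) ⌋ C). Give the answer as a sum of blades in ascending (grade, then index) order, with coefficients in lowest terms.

step 1: -3 - 29/4*e1 - 5*e2 + 13/8*e1 e2
step 2: 27/8 - 3*e1 + 87/20*e2 + 9/5*e1 e2
Answer: 27/8 - 3*e1 + 87/20*e2 + 9/5*e1 e2


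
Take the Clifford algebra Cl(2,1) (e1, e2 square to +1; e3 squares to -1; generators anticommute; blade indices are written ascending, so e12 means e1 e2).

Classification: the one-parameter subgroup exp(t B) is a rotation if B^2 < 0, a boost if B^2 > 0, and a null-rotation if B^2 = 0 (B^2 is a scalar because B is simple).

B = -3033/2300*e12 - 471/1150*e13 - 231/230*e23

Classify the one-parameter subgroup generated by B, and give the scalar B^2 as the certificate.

B^2 term by term: the squares give (-3033/2300)^2*(e12)^2 + (-471/1150)^2*(e13)^2 + (-231/230)^2*(e23)^2 = 9199089/5290000*(-1) + 221841/1322500*(+1) + 53361/52900*(+1) = -9/16 (each basis 2-blade squares to minus the product of its generators' squares); cross terms between blades sharing an index anticommute and cancel. So B^2 = -9/16.
Answer: rotation, certificate B^2 = -9/16. Check the certificate: B^2 = -9/16, and that sign is decisive whatever form B takes.


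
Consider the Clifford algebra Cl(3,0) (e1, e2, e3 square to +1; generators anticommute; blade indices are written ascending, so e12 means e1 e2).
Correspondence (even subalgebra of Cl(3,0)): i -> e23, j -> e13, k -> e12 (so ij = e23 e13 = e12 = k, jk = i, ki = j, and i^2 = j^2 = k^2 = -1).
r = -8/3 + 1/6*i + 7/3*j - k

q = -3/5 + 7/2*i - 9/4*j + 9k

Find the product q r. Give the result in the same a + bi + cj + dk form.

In blades: q = -3/5 + 9*e12 - 9/4*e13 + 7/2*e23, r = -8/3 - e12 + 7/3*e13 + 1/6*e23.
Distribute q over r term by term (generator squares from the signature, products reordered to ascending indices): (-3/5)*r = 8/5 + 3/5*e12 - 7/5*e13 - 1/10*e23; (9*e12)*r = 9 - 24*e12 + 3/2*e13 - 21*e23; (-9/4*e13)*r = 21/4 + 3/8*e12 + 6*e13 + 9/4*e23; (7/2*e23)*r = -7/12 + 49/6*e12 + 7/2*e13 - 28/3*e23.
Sum: 229/15 - 1783/120*e12 + 48/5*e13 - 1691/60*e23; translating back through the correspondence:
Answer: 229/15 - 1691/60*i + 48/5*j - 1783/120*k


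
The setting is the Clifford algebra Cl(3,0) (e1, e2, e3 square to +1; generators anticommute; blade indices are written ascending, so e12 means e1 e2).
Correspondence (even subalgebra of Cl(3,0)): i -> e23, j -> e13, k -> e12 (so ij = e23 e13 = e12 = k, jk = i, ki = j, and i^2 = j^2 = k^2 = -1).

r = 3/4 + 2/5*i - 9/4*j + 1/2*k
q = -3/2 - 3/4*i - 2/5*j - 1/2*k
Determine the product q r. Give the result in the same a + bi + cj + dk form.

In blades: q = -3/2 - 1/2*e12 - 2/5*e13 - 3/4*e23, r = 3/4 + 1/2*e12 - 9/4*e13 + 2/5*e23.
Distribute q over r term by term (generator squares from the signature, products reordered to ascending indices): (-3/2)*r = -9/8 - 3/4*e12 + 27/8*e13 - 3/5*e23; (-1/2*e12)*r = 1/4 - 3/8*e12 - 1/5*e13 - 9/8*e23; (-2/5*e13)*r = -9/10 + 4/25*e12 - 3/10*e13 - 1/5*e23; (-3/4*e23)*r = 3/10 + 27/16*e12 + 3/8*e13 - 9/16*e23.
Sum: -59/40 + 289/400*e12 + 13/4*e13 - 199/80*e23; translating back through the correspondence:
Answer: -59/40 - 199/80*i + 13/4*j + 289/400*k


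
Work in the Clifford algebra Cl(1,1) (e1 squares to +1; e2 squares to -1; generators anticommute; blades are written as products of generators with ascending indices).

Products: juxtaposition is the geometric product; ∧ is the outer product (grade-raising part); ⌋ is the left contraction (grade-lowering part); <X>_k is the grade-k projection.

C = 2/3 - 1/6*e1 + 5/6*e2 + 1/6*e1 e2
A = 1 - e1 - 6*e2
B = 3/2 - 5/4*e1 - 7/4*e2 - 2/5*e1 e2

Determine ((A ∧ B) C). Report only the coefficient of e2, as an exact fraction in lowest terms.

step 1: 3/2 - 11/4*e1 - 43/4*e2 - 123/20*e1 e2
step 2: 1127/120 + 5/4*e1 - 37/5*e2 - 119/15*e1 e2
Answer: -37/5


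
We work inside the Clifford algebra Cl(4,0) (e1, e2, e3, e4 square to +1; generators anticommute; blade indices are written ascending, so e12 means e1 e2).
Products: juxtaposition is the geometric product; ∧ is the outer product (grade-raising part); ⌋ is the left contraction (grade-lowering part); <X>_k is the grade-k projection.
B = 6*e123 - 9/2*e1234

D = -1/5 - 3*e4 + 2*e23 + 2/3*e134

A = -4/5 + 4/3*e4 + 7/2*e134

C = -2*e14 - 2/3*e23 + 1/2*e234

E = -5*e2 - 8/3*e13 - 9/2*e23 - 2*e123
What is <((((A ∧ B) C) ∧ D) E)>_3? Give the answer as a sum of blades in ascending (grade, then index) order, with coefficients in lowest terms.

step 1: -24/5*e123 - 22/5*e1234
step 2: -e1 - 8/15*e14 - 44/5*e23 + 48/5*e234
step 3: 1/5*e1 + 233/75*e14 + 44/25*e23 - 2*e123 + 612/25*e234 - 16/15*e1234
step 4: 98/25 - 137/25*e1 + 16/3*e2 + 124/15*e3 + 8422/75*e4 - 427/75*e12 - 10*e13 - 1344/25*e14 - 2/5*e23 + 128/45*e24 - 29404/225*e34 - 9/10*e123 - 3731/75*e124 + 16/3*e134 + 466/75*e234 - 699/50*e1234
step 5: -9/10*e123 - 3731/75*e124 + 16/3*e134 + 466/75*e234
Answer: -9/10*e123 - 3731/75*e124 + 16/3*e134 + 466/75*e234


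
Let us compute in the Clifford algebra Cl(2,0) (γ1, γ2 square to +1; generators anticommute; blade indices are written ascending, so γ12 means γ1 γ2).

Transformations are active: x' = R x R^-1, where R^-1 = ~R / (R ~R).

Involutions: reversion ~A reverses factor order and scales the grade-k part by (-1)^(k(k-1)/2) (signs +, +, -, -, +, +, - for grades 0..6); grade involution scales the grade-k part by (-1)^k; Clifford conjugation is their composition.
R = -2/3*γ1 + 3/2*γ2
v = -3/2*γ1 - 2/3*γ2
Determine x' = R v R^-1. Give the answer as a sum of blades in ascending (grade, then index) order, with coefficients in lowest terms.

~R = -2/3*γ1 + 3/2*γ2, and R ~R = 97/36, so R^-1 = ~R / (97/36).
R v = 97/36*γ12
Answer: 3/2*γ1 + 2/3*γ2


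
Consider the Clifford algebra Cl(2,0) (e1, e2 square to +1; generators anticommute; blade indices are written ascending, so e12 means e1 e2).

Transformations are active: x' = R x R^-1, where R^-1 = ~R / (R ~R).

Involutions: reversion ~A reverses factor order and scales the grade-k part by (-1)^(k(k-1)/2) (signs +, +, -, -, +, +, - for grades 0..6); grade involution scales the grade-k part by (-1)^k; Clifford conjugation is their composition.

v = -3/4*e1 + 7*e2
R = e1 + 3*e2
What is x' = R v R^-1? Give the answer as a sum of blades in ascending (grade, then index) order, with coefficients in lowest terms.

~R = e1 + 3*e2, and R ~R = 10, so R^-1 = ~R / (10).
R v = 81/4 + 37/4*e12
Answer: 24/5*e1 + 103/20*e2


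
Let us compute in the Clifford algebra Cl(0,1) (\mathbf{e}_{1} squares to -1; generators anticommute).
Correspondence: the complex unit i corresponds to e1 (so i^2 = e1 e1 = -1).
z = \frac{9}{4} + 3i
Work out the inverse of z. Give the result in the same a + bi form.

In blades: z = \frac{9}{4} + 3 e_{1}.
With qbar = \frac{9}{4} - 3 e_{1} (scalar fixed, mapped units negated), z qbar = \frac{225}{16} (the sum of squared coefficients), so z^-1 = qbar / (\frac{225}{16}) = \frac{4}{25} - \frac{16}{75} e_{1}; translating back:
Answer: \frac{4}{25} - \frac{16}{75}i


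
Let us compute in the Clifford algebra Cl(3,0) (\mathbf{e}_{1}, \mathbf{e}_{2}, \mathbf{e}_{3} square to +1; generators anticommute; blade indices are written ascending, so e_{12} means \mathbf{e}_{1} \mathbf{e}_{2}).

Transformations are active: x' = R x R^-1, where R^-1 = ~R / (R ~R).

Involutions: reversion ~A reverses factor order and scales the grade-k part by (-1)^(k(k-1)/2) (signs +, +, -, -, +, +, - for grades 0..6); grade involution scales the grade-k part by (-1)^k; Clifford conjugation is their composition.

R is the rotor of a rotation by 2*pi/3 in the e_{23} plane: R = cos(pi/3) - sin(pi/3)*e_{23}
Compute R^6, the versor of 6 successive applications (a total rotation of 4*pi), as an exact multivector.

Because a rotor carries half the rotation angle, composing 6 copies of this e_{23}-plane rotor multiplies the phase: 6*(pi/3) = 2 \pi, hence R^6 = cos(2 \pi) - sin(2 \pi)*e_{23}.
cos(2 \pi) = 1 and sin(2 \pi) = 0, so R^6 = 1. The total rotation 4*pi is 2 full turns, so every vector returns to itself, yet the rotor is +1, back on the identity sheet (an even number of 2*pi turns).
Answer: 1
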